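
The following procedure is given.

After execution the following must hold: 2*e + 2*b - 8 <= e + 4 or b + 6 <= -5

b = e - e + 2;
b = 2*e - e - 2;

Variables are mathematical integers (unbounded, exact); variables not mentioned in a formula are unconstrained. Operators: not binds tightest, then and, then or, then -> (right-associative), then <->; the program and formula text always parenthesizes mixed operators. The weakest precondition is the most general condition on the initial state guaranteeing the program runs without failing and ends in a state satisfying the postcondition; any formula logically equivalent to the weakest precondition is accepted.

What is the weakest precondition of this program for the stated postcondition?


Working backward. After the program, the postcondition 2*e + 2*b - 8 <= e + 4 or b + 6 <= -5 must hold; in canonical form it is 2*b + e <= 12 or b <= -11.
Before b := 2*e - e - 2: 3*e <= 16 or e <= -9
Before b := e - e + 2: 3*e <= 16 or e <= -9
Answer: WP = 3*e <= 16 or e <= -9


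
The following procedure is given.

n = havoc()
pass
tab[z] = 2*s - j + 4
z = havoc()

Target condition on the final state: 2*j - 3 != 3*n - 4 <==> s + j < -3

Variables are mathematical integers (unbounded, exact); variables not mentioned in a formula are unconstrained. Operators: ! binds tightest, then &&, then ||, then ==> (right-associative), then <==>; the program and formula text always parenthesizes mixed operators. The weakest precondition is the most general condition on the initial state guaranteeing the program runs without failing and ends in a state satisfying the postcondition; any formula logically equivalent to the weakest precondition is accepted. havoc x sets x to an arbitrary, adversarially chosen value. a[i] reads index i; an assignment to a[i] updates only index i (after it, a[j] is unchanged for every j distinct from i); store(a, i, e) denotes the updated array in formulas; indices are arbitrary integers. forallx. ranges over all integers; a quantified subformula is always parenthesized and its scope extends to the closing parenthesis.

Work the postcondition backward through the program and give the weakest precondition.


Working backward. After the program, the postcondition 2*j - 3 != 3*n - 4 <==> s + j < -3 must hold; in canonical form it is 2*j != 3*n - 1 <==> j + s < -3.
Before havoc z: 2*j != 3*n - 1 <==> j + s < -3
Before tab[z] := 2*s - j + 4: 2*j != 3*n - 1 <==> j + s < -3
Before skip: 2*j != 3*n - 1 <==> j + s < -3
Before havoc n: forall n_1. (2*j != 3*n_1 - 1 <==> j + s < -3)
Answer: WP = forall n_1. (2*j != 3*n_1 - 1 <==> j + s < -3)


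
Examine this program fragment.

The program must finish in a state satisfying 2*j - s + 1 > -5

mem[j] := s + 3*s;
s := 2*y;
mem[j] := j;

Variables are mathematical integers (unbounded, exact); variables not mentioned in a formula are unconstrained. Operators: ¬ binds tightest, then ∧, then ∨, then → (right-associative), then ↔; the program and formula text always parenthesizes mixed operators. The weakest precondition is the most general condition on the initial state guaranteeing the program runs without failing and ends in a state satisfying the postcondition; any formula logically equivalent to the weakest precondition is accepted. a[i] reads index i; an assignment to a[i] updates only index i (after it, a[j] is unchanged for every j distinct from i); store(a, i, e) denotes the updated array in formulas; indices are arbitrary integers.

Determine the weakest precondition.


Working backward. After the program, the postcondition 2*j - s + 1 > -5 must hold; in canonical form it is 2*j > s - 6.
Before mem[j] := j: 2*j > s - 6
Before s := 2*y: 2*j > 2*y - 6
Before mem[j] := s + 3*s: 2*j > 2*y - 6
Answer: WP = 2*j > 2*y - 6


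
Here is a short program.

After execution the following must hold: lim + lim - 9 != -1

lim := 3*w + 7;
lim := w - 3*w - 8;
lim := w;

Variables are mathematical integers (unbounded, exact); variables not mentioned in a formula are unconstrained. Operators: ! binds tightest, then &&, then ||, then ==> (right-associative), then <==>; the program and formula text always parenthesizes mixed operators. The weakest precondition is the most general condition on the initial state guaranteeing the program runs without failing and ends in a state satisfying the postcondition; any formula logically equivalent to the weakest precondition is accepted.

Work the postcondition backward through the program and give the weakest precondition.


Working backward. After the program, the postcondition lim + lim - 9 != -1 must hold; in canonical form it is 2*lim != 8.
Before lim := w: 2*w != 8
Before lim := w - 3*w - 8: 2*w != 8
Before lim := 3*w + 7: 2*w != 8
Answer: WP = 2*w != 8


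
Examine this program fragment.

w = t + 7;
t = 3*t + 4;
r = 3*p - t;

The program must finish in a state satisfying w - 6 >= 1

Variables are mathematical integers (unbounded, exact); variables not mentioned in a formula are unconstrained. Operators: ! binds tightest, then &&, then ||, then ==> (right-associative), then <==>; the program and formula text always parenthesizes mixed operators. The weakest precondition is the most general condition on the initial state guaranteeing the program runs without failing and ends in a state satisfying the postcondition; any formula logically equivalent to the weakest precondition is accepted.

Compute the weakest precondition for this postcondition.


Working backward. After the program, the postcondition w - 6 >= 1 must hold; in canonical form it is w >= 7.
Before r := 3*p - t: w >= 7
Before t := 3*t + 4: w >= 7
Before w := t + 7: t >= 0
Answer: WP = t >= 0


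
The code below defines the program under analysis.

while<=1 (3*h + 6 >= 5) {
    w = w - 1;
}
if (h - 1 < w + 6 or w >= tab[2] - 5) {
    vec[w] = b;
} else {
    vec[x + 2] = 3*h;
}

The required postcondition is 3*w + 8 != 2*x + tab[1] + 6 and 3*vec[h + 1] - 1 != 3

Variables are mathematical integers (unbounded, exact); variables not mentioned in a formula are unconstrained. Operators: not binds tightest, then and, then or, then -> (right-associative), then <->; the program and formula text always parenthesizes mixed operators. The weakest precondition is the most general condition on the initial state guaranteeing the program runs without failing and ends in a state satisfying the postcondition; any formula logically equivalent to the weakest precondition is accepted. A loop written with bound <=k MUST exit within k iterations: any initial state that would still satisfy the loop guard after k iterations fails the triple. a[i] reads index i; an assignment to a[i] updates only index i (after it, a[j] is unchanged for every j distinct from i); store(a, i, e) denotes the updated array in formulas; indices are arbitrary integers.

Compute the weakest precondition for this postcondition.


Working backward. After the program, the postcondition 3*w + 8 != 2*x + tab[1] + 6 and 3*vec[h + 1] - 1 != 3 must hold; in canonical form it is 3*w != tab[1] + 2*x - 2 and 3*vec[h + 1] != 4.
Then branch requires 3*w != tab[1] + 2*x - 2 and 3*store(vec, w, b)[h + 1] != 4; else branch requires 3*w != tab[1] + 2*x - 2 and 3*store(vec, x + 2, 3*h)[h + 1] != 4.
Before the if: ((h < w + 7 or w >= tab[2] - 5) -> (3*w != tab[1] + 2*x - 2 and 3*store(vec, w, b)[h + 1] != 4)) and ((not (h < w + 7 or w >= tab[2] - 5)) -> (3*w != tab[1] + 2*x - 2 and 3*store(vec, x + 2, 3*h)[h + 1] != 4))
Before the loop (bound <=1), unroll the exhaustion recursion (WP_0 = exit-now case; WP_j = one more guarded iteration, up to j = 1):
  WP_0: (not (3*h >= -1)) and ((h < w + 7 or w >= tab[2] - 5) -> (3*w != tab[1] + 2*x - 2 and 3*store(vec, w, b)[h + 1] != 4)) and ((not (h < w + 7 or w >= tab[2] - 5)) -> (3*w != tab[1] + 2*x - 2 and 3*store(vec, x + 2, 3*h)[h + 1] != 4))
  WP_1: (3*h >= -1 -> ((not (3*h >= -1)) and ((h < w + 6 or w >= tab[2] - 4) -> (3*w != tab[1] + 2*x + 1 and 3*store(vec, w - 1, b)[h + 1] != 4)) and ((not (h < w + 6 or w >= tab[2] - 4)) -> (3*w != tab[1] + 2*x + 1 and 3*store(vec, x + 2, 3*h)[h + 1] != 4)))) and ((not (3*h >= -1)) -> (((h < w + 7 or w >= tab[2] - 5) -> (3*w != tab[1] + 2*x - 2 and 3*store(vec, w, b)[h + 1] != 4)) and ((not (h < w + 7 or w >= tab[2] - 5)) -> (3*w != tab[1] + 2*x - 2 and 3*store(vec, x + 2, 3*h)[h + 1] != 4))))
So before the loop: (3*h >= -1 -> ((not (3*h >= -1)) and ((h < w + 6 or w >= tab[2] - 4) -> (3*w != tab[1] + 2*x + 1 and 3*store(vec, w - 1, b)[h + 1] != 4)) and ((not (h < w + 6 or w >= tab[2] - 4)) -> (3*w != tab[1] + 2*x + 1 and 3*store(vec, x + 2, 3*h)[h + 1] != 4)))) and ((not (3*h >= -1)) -> (((h < w + 7 or w >= tab[2] - 5) -> (3*w != tab[1] + 2*x - 2 and 3*store(vec, w, b)[h + 1] != 4)) and ((not (h < w + 7 or w >= tab[2] - 5)) -> (3*w != tab[1] + 2*x - 2 and 3*store(vec, x + 2, 3*h)[h + 1] != 4))))
Answer: WP = (3*h >= -1 -> ((not (3*h >= -1)) and ((h < w + 6 or w >= tab[2] - 4) -> (3*w != tab[1] + 2*x + 1 and 3*store(vec, w - 1, b)[h + 1] != 4)) and ((not (h < w + 6 or w >= tab[2] - 4)) -> (3*w != tab[1] + 2*x + 1 and 3*store(vec, x + 2, 3*h)[h + 1] != 4)))) and ((not (3*h >= -1)) -> (((h < w + 7 or w >= tab[2] - 5) -> (3*w != tab[1] + 2*x - 2 and 3*store(vec, w, b)[h + 1] != 4)) and ((not (h < w + 7 or w >= tab[2] - 5)) -> (3*w != tab[1] + 2*x - 2 and 3*store(vec, x + 2, 3*h)[h + 1] != 4))))


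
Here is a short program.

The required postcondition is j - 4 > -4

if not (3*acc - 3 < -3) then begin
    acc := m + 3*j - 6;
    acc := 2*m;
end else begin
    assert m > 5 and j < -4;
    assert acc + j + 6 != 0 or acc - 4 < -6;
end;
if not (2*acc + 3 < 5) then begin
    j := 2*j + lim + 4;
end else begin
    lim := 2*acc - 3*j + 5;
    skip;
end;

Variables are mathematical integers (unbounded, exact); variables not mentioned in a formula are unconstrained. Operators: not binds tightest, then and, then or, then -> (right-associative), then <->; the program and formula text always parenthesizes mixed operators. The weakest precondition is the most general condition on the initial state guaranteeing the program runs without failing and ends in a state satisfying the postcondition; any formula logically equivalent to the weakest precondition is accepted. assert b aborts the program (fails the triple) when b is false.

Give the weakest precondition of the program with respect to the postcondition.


Working backward. After the program, the postcondition j - 4 > -4 must hold; in canonical form it is j > 0.
Then branch requires 2*j + lim > -4; else branch requires j > 0.
Before the if: ((not (2*acc < 2)) -> 2*j + lim > -4) and (2*acc < 2 -> j > 0)
Then branch requires ((not (4*m < 2)) -> 2*j + lim > -4) and (4*m < 2 -> j > 0); else branch requires m > 5 and j < -4 and (acc + j != -6 or acc < -2) and ((not (2*acc < 2)) -> 2*j + lim > -4) and (2*acc < 2 -> j > 0).
Before the if: ((not (3*acc < 0)) -> (((not (4*m < 2)) -> 2*j + lim > -4) and (4*m < 2 -> j > 0))) and (3*acc < 0 -> (m > 5 and j < -4 and (acc + j != -6 or acc < -2) and ((not (2*acc < 2)) -> 2*j + lim > -4) and (2*acc < 2 -> j > 0)))
Answer: WP = ((not (3*acc < 0)) -> (((not (4*m < 2)) -> 2*j + lim > -4) and (4*m < 2 -> j > 0))) and (3*acc < 0 -> (m > 5 and j < -4 and (acc + j != -6 or acc < -2) and ((not (2*acc < 2)) -> 2*j + lim > -4) and (2*acc < 2 -> j > 0)))


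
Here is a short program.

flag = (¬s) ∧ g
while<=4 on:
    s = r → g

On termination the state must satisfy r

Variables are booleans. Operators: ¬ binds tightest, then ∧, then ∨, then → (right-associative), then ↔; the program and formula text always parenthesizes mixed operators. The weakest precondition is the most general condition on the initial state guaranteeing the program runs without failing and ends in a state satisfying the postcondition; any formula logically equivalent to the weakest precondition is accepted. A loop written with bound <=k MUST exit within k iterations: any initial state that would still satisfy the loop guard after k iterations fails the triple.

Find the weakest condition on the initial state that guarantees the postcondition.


Working backward. After the program, r must hold.
Before the loop (bound <=4), unroll the exhaustion recursion (WP_0 = exit-now case; WP_j = one more guarded iteration, up to j = 4):
  WP_0: (¬on) ∧ r
  WP_1: (on → ((¬on) ∧ r)) ∧ ((¬on) → r)
  WP_2: (on → ((on → ((¬on) ∧ r)) ∧ ((¬on) → r))) ∧ ((¬on) → r)
  WP_3: (on → ((on → ((on → ((¬on) ∧ r)) ∧ ((¬on) → r))) ∧ ((¬on) → r))) ∧ ((¬on) → r)
  WP_4: (on → ((on → ((on → ((on → ((¬on) ∧ r)) ∧ ((¬on) → r))) ∧ ((¬on) → r))) ∧ ((¬on) → r))) ∧ ((¬on) → r)
So before the loop: (on → ((on → ((on → ((on → ((¬on) ∧ r)) ∧ ((¬on) → r))) ∧ ((¬on) → r))) ∧ ((¬on) → r))) ∧ ((¬on) → r)
Before flag := (¬s) ∧ g: (on → ((on → ((on → ((on → ((¬on) ∧ r)) ∧ ((¬on) → r))) ∧ ((¬on) → r))) ∧ ((¬on) → r))) ∧ ((¬on) → r)
Answer: WP = (on → ((on → ((on → ((on → ((¬on) ∧ r)) ∧ ((¬on) → r))) ∧ ((¬on) → r))) ∧ ((¬on) → r))) ∧ ((¬on) → r)


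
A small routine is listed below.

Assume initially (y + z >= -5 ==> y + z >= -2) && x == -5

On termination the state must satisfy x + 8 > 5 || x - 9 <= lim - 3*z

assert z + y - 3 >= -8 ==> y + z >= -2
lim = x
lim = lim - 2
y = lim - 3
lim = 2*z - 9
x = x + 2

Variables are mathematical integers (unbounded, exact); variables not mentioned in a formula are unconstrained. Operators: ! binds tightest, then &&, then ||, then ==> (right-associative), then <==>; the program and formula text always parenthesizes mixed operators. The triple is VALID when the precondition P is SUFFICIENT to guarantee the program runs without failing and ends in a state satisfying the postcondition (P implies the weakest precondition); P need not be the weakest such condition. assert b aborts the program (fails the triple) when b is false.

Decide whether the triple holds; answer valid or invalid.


Working backward. After the program, the postcondition x + 8 > 5 || x - 9 <= lim - 3*z must hold; in canonical form it is x > -3 || x + 3*z <= lim + 9.
Before x := x + 2: x > -5 || x + 3*z <= lim + 7
Before lim := 2*z - 9: x > -5 || x + z <= -2
Before y := lim - 3: x > -5 || x + z <= -2
Before lim := lim - 2: x > -5 || x + z <= -2
Before lim := x: x > -5 || x + z <= -2
Before assert z + y - 3 >= -8 ==> y + z >= -2: (y + z >= -5 ==> y + z >= -2) && (x > -5 || x + z <= -2)
The weakest precondition is (y + z >= -5 ==> y + z >= -2) && (x > -5 || x + z <= -2).
Check whether (y + z >= -5 ==> y + z >= -2) && x == -5 implies it.
Countermodel: at the initial state x = -5, y = -10, z = 4, the precondition holds but the weakest precondition fails.
Answer: invalid


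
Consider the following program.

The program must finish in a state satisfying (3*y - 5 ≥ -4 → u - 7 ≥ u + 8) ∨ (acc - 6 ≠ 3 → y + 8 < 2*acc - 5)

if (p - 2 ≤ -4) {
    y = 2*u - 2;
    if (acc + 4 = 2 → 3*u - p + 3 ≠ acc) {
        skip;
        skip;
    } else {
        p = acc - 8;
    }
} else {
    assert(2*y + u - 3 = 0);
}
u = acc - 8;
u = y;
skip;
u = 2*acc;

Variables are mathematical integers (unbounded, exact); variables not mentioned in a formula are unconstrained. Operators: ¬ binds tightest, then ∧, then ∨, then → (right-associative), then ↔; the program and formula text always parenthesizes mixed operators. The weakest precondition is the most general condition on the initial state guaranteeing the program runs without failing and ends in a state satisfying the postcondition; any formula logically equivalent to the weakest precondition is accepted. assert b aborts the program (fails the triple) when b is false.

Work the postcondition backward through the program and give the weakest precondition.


Working backward. After the program, the postcondition (3*y - 5 ≥ -4 → u - 7 ≥ u + 8) ∨ (acc - 6 ≠ 3 → y + 8 < 2*acc - 5) must hold; in canonical form it is (¬(3*y ≥ 1)) ∨ (acc ≠ 9 → y < 2*acc - 13).
Before u := 2*acc: (¬(3*y ≥ 1)) ∨ (acc ≠ 9 → y < 2*acc - 13)
Before skip: (¬(3*y ≥ 1)) ∨ (acc ≠ 9 → y < 2*acc - 13)
Before u := y: (¬(3*y ≥ 1)) ∨ (acc ≠ 9 → y < 2*acc - 13)
Before u := acc - 8: (¬(3*y ≥ 1)) ∨ (acc ≠ 9 → y < 2*acc - 13)
Then branch requires ((acc = -2 → 3*u ≠ acc + p - 3) → ((¬(6*u ≥ 7)) ∨ (acc ≠ 9 → 2*u < 2*acc - 11))) ∧ ((¬(acc = -2 → 3*u ≠ acc + p - 3)) → ((¬(6*u ≥ 7)) ∨ (acc ≠ 9 → 2*u < 2*acc - 11))); else branch requires u + 2*y = 3 ∧ ((¬(3*y ≥ 1)) ∨ (acc ≠ 9 → y < 2*acc - 13)).
Before the if: (p ≤ -2 → (((acc = -2 → 3*u ≠ acc + p - 3) → ((¬(6*u ≥ 7)) ∨ (acc ≠ 9 → 2*u < 2*acc - 11))) ∧ ((¬(acc = -2 → 3*u ≠ acc + p - 3)) → ((¬(6*u ≥ 7)) ∨ (acc ≠ 9 → 2*u < 2*acc - 11))))) ∧ ((¬(p ≤ -2)) → (u + 2*y = 3 ∧ ((¬(3*y ≥ 1)) ∨ (acc ≠ 9 → y < 2*acc - 13))))
Answer: WP = (p ≤ -2 → (((acc = -2 → 3*u ≠ acc + p - 3) → ((¬(6*u ≥ 7)) ∨ (acc ≠ 9 → 2*u < 2*acc - 11))) ∧ ((¬(acc = -2 → 3*u ≠ acc + p - 3)) → ((¬(6*u ≥ 7)) ∨ (acc ≠ 9 → 2*u < 2*acc - 11))))) ∧ ((¬(p ≤ -2)) → (u + 2*y = 3 ∧ ((¬(3*y ≥ 1)) ∨ (acc ≠ 9 → y < 2*acc - 13))))


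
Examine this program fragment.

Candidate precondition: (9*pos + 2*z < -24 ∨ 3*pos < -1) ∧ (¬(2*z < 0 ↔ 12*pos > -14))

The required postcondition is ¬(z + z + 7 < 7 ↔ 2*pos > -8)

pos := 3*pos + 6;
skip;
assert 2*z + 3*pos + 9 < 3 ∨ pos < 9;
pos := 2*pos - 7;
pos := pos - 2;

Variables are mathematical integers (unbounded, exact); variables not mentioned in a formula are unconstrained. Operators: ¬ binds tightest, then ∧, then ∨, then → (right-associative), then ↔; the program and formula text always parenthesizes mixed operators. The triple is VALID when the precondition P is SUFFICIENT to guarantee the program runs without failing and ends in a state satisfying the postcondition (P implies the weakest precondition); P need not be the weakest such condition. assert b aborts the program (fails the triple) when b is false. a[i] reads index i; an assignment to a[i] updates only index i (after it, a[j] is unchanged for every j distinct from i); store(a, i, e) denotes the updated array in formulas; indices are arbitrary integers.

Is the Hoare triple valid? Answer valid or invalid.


Working backward. After the program, the postcondition ¬(z + z + 7 < 7 ↔ 2*pos > -8) must hold; in canonical form it is ¬(2*z < 0 ↔ 2*pos > -8).
Before pos := pos - 2: ¬(2*z < 0 ↔ 2*pos > -4)
Before pos := 2*pos - 7: ¬(2*z < 0 ↔ 4*pos > 10)
Before assert 2*z + 3*pos + 9 < 3 ∨ pos < 9: (3*pos + 2*z < -6 ∨ pos < 9) ∧ (¬(2*z < 0 ↔ 4*pos > 10))
Before skip: (3*pos + 2*z < -6 ∨ pos < 9) ∧ (¬(2*z < 0 ↔ 4*pos > 10))
Before pos := 3*pos + 6: (9*pos + 2*z < -24 ∨ 3*pos < 3) ∧ (¬(2*z < 0 ↔ 12*pos > -14))
The weakest precondition is (9*pos + 2*z < -24 ∨ 3*pos < 3) ∧ (¬(2*z < 0 ↔ 12*pos > -14)).
Check whether (9*pos + 2*z < -24 ∨ 3*pos < -1) ∧ (¬(2*z < 0 ↔ 12*pos > -14)) implies it.
Every state satisfying the precondition satisfies the weakest precondition: the implication holds.
Answer: valid


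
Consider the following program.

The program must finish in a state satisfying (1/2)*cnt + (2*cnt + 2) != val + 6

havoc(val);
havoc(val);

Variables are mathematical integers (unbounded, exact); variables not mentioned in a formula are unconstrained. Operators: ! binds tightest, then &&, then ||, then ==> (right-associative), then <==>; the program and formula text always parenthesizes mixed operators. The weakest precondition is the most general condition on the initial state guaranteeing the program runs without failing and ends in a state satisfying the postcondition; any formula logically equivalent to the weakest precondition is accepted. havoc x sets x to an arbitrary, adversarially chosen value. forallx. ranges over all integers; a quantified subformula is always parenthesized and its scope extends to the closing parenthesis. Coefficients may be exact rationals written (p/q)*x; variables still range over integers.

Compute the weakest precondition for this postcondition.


Working backward. After the program, the postcondition (1/2)*cnt + (2*cnt + 2) != val + 6 must hold; in canonical form it is (5/2)*cnt != val + 4.
Before havoc val: forall val_1. (5/2)*cnt != val_1 + 4
Before havoc val: forall val_1. (5/2)*cnt != val_1 + 4
Answer: WP = forall val_1. (5/2)*cnt != val_1 + 4


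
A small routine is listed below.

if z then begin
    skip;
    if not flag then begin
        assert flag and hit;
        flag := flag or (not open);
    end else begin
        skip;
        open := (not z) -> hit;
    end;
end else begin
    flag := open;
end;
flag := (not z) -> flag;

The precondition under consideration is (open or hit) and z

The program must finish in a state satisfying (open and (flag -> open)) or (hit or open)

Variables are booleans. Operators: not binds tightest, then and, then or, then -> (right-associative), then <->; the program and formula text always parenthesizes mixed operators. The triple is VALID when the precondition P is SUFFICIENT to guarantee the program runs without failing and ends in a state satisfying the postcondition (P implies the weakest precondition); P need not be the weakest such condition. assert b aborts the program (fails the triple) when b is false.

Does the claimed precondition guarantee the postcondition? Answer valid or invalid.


Working backward. After the program, the postcondition (open and (flag -> open)) or (hit or open) must hold; in canonical form it is (open and (flag -> open)) or hit or open.
Before flag := (not z) -> flag: (open and (((not z) -> flag) -> open)) or hit or open
Then branch requires ((not flag) -> (flag and hit and ((open and (((not z) -> (flag or (not open))) -> open)) or hit or open))) and (flag -> ((((not z) -> hit) and (((not z) -> flag) -> ((not z) -> hit))) or hit or ((not z) -> hit))); else branch requires (open and (((not z) -> open) -> open)) or hit or open.
Before the if: (z -> (((not flag) -> (flag and hit and ((open and (((not z) -> (flag or (not open))) -> open)) or hit or open))) and (flag -> ((((not z) -> hit) and (((not z) -> flag) -> ((not z) -> hit))) or hit or ((not z) -> hit))))) and ((not z) -> ((open and (((not z) -> open) -> open)) or hit or open))
The weakest precondition is (z -> (((not flag) -> (flag and hit and ((open and (((not z) -> (flag or (not open))) -> open)) or hit or open))) and (flag -> ((((not z) -> hit) and (((not z) -> flag) -> ((not z) -> hit))) or hit or ((not z) -> hit))))) and ((not z) -> ((open and (((not z) -> open) -> open)) or hit or open)).
Check whether (open or hit) and z implies it.
Countermodel: at the initial state flag = false, hit = false, open = true, z = true, the precondition holds but the weakest precondition fails.
Answer: invalid


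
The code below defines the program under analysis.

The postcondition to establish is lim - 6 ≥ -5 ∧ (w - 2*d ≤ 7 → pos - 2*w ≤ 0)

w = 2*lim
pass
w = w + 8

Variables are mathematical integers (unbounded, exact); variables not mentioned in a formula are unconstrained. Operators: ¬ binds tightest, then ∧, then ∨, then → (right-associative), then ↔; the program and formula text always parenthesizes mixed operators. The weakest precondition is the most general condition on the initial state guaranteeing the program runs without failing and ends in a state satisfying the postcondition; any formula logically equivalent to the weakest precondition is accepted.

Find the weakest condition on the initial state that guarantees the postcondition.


Working backward. After the program, the postcondition lim - 6 ≥ -5 ∧ (w - 2*d ≤ 7 → pos - 2*w ≤ 0) must hold; in canonical form it is lim ≥ 1 ∧ (w ≤ 2*d + 7 → pos ≤ 2*w).
Before w := w + 8: lim ≥ 1 ∧ (w ≤ 2*d - 1 → pos ≤ 2*w + 16)
Before skip: lim ≥ 1 ∧ (w ≤ 2*d - 1 → pos ≤ 2*w + 16)
Before w := 2*lim: lim ≥ 1 ∧ (2*lim ≤ 2*d - 1 → pos ≤ 4*lim + 16)
Answer: WP = lim ≥ 1 ∧ (2*lim ≤ 2*d - 1 → pos ≤ 4*lim + 16)


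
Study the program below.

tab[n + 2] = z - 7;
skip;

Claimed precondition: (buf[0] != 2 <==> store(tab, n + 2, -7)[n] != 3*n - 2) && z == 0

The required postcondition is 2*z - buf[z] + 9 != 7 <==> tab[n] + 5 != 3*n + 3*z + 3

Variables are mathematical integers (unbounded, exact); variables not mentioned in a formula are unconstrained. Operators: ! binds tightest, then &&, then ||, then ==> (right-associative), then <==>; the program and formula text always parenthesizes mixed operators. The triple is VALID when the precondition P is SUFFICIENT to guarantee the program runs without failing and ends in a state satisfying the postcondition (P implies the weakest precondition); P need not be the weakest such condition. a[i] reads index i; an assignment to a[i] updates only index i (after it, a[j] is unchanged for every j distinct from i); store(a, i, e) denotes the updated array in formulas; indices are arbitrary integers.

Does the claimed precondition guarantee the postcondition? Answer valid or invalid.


Working backward. After the program, the postcondition 2*z - buf[z] + 9 != 7 <==> tab[n] + 5 != 3*n + 3*z + 3 must hold; in canonical form it is 2*z != buf[z] - 2 <==> tab[n] != 3*n + 3*z - 2.
Before skip: 2*z != buf[z] - 2 <==> tab[n] != 3*n + 3*z - 2
Before tab[n + 2] := z - 7: 2*z != buf[z] - 2 <==> store(tab, n + 2, z - 7)[n] != 3*n + 3*z - 2
The weakest precondition is 2*z != buf[z] - 2 <==> store(tab, n + 2, z - 7)[n] != 3*n + 3*z - 2.
Check whether (buf[0] != 2 <==> store(tab, n + 2, -7)[n] != 3*n - 2) && z == 0 implies it.
Every state satisfying the precondition satisfies the weakest precondition: the implication holds.
Answer: valid


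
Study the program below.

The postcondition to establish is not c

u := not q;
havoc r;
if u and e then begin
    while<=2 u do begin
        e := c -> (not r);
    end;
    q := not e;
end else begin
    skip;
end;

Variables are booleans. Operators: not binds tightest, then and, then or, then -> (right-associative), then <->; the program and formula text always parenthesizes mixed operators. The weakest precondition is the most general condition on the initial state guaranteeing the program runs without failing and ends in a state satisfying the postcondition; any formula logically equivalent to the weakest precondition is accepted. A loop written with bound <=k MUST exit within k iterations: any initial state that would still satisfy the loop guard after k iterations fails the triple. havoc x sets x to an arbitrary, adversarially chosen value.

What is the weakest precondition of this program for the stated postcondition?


Working backward. After the program, not c must hold.
Then branch requires (u -> ((u -> ((not u) and (not c))) and ((not u) -> (not c)))) and ((not u) -> (not c)); else branch requires not c.
Before the if: ((u and e) -> ((u -> ((u -> ((not u) and (not c))) and ((not u) -> (not c)))) and ((not u) -> (not c)))) and ((not (u and e)) -> (not c))
Before havoc r: ((u and e) -> ((u -> ((u -> ((not u) and (not c))) and ((not u) -> (not c)))) and ((not u) -> (not c)))) and ((not (u and e)) -> (not c))
Before u := not q: (((not q) and e) -> (((not q) -> (((not q) -> (q and (not c))) and (q -> (not c)))) and (q -> (not c)))) and ((not ((not q) and e)) -> (not c))
Answer: WP = (((not q) and e) -> (((not q) -> (((not q) -> (q and (not c))) and (q -> (not c)))) and (q -> (not c)))) and ((not ((not q) and e)) -> (not c))


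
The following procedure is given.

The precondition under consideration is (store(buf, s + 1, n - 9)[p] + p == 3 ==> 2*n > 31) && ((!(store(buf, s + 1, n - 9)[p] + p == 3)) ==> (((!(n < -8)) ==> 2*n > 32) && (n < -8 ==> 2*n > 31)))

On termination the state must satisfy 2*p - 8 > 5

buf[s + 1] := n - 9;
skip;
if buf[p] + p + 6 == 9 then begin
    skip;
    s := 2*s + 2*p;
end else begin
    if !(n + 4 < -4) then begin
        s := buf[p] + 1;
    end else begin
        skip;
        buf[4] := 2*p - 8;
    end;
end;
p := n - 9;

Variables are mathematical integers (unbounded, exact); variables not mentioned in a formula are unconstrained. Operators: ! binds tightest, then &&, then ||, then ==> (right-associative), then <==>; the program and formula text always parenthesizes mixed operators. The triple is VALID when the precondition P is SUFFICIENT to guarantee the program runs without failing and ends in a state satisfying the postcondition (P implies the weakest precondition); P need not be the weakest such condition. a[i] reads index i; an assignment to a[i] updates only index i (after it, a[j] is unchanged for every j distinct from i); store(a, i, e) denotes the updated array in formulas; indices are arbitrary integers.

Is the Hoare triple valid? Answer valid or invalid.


Working backward. After the program, the postcondition 2*p - 8 > 5 must hold; in canonical form it is 2*p > 13.
Before p := n - 9: 2*n > 31
Then branch requires 2*n > 31; else branch requires ((!(n < -8)) ==> 2*n > 31) && (n < -8 ==> 2*n > 31).
Before the if: (buf[p] + p == 3 ==> 2*n > 31) && ((!(buf[p] + p == 3)) ==> (((!(n < -8)) ==> 2*n > 31) && (n < -8 ==> 2*n > 31)))
Before skip: (buf[p] + p == 3 ==> 2*n > 31) && ((!(buf[p] + p == 3)) ==> (((!(n < -8)) ==> 2*n > 31) && (n < -8 ==> 2*n > 31)))
Before buf[s + 1] := n - 9: (store(buf, s + 1, n - 9)[p] + p == 3 ==> 2*n > 31) && ((!(store(buf, s + 1, n - 9)[p] + p == 3)) ==> (((!(n < -8)) ==> 2*n > 31) && (n < -8 ==> 2*n > 31)))
The weakest precondition is (store(buf, s + 1, n - 9)[p] + p == 3 ==> 2*n > 31) && ((!(store(buf, s + 1, n - 9)[p] + p == 3)) ==> (((!(n < -8)) ==> 2*n > 31) && (n < -8 ==> 2*n > 31))).
Check whether (store(buf, s + 1, n - 9)[p] + p == 3 ==> 2*n > 31) && ((!(store(buf, s + 1, n - 9)[p] + p == 3)) ==> (((!(n < -8)) ==> 2*n > 32) && (n < -8 ==> 2*n > 31))) implies it.
Every state satisfying the precondition satisfies the weakest precondition: the implication holds.
Answer: valid


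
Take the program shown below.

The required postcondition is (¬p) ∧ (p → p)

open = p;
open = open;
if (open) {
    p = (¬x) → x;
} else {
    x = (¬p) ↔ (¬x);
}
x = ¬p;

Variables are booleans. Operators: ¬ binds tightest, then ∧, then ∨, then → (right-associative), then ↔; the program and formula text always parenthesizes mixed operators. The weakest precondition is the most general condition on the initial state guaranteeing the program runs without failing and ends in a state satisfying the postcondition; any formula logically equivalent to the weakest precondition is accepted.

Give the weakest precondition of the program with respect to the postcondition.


Working backward. After the program, the postcondition (¬p) ∧ (p → p) must hold; in canonical form it is ¬p.
Before x := ¬p: ¬p
Then branch requires ¬((¬x) → x); else branch requires ¬p.
Before the if: (open → (¬((¬x) → x))) ∧ ((¬open) → (¬p))
Before open := open: (open → (¬((¬x) → x))) ∧ ((¬open) → (¬p))
Before open := p: p → (¬((¬x) → x))
Answer: WP = p → (¬((¬x) → x))


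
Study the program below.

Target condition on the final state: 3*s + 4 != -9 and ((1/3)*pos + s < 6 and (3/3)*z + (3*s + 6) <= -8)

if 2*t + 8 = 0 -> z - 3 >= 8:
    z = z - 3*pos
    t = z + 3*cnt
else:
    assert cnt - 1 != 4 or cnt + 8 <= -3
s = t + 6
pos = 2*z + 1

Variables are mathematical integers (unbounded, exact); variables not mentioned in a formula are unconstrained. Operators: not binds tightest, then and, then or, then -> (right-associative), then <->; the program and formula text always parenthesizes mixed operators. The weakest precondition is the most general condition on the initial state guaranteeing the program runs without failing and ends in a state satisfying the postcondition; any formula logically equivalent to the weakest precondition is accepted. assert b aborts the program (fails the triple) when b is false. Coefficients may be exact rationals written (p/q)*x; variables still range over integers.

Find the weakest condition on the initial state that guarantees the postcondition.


Working backward. After the program, the postcondition 3*s + 4 != -9 and ((1/3)*pos + s < 6 and (3/3)*z + (3*s + 6) <= -8) must hold; in canonical form it is 3*s != -13 and (1/3)*pos + s < 6 and 3*s + z <= -14.
Before pos := 2*z + 1: 3*s != -13 and s + (2/3)*z < 17/3 and 3*s + z <= -14
Before s := t + 6: 3*t != -31 and t + (2/3)*z < -1/3 and 3*t + z <= -32
Then branch requires 9*cnt + 3*z != 9*pos - 31 and 3*cnt + (5/3)*z < 5*pos - 1/3 and 9*cnt + 4*z <= 12*pos - 32; else branch requires (cnt != 5 or cnt <= -11) and 3*t != -31 and t + (2/3)*z < -1/3 and 3*t + z <= -32.
Before the if: ((2*t = -8 -> z >= 11) -> (9*cnt + 3*z != 9*pos - 31 and 3*cnt + (5/3)*z < 5*pos - 1/3 and 9*cnt + 4*z <= 12*pos - 32)) and ((not (2*t = -8 -> z >= 11)) -> ((cnt != 5 or cnt <= -11) and 3*t != -31 and t + (2/3)*z < -1/3 and 3*t + z <= -32))
Answer: WP = ((2*t = -8 -> z >= 11) -> (9*cnt + 3*z != 9*pos - 31 and 3*cnt + (5/3)*z < 5*pos - 1/3 and 9*cnt + 4*z <= 12*pos - 32)) and ((not (2*t = -8 -> z >= 11)) -> ((cnt != 5 or cnt <= -11) and 3*t != -31 and t + (2/3)*z < -1/3 and 3*t + z <= -32))


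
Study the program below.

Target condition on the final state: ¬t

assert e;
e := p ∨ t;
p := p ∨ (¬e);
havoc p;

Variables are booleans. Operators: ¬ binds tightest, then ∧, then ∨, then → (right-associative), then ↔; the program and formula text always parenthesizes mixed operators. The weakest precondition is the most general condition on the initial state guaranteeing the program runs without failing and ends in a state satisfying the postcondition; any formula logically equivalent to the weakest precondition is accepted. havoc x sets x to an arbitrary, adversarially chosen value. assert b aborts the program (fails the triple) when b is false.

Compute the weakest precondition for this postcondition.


Working backward. After the program, ¬t must hold.
Before havoc p: ¬t
Before p := p ∨ (¬e): ¬t
Before e := p ∨ t: ¬t
Before assert e: e ∧ (¬t)
Answer: WP = e ∧ (¬t)


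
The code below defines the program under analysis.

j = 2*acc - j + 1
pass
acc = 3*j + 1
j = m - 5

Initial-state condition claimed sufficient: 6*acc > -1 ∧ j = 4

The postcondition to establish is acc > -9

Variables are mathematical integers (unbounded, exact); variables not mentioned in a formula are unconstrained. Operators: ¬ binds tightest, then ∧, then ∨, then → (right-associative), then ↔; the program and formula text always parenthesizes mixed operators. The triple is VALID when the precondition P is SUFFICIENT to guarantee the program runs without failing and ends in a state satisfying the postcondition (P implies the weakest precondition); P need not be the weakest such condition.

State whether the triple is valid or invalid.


Working backward. After the program, acc > -9 must hold.
Before j := m - 5: acc > -9
Before acc := 3*j + 1: 3*j > -10
Before skip: 3*j > -10
Before j := 2*acc - j + 1: 6*acc > 3*j - 13
The weakest precondition is 6*acc > 3*j - 13.
Check whether 6*acc > -1 ∧ j = 4 implies it.
Every state satisfying the precondition satisfies the weakest precondition: the implication holds.
Answer: valid


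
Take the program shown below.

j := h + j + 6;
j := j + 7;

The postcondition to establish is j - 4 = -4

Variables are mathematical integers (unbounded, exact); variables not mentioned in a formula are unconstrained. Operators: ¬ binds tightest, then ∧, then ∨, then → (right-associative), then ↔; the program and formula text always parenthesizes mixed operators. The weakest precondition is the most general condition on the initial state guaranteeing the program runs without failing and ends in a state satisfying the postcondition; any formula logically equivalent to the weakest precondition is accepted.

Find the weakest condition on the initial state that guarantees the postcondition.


Working backward. After the program, the postcondition j - 4 = -4 must hold; in canonical form it is j = 0.
Before j := j + 7: j = -7
Before j := h + j + 6: h + j = -13
Answer: WP = h + j = -13


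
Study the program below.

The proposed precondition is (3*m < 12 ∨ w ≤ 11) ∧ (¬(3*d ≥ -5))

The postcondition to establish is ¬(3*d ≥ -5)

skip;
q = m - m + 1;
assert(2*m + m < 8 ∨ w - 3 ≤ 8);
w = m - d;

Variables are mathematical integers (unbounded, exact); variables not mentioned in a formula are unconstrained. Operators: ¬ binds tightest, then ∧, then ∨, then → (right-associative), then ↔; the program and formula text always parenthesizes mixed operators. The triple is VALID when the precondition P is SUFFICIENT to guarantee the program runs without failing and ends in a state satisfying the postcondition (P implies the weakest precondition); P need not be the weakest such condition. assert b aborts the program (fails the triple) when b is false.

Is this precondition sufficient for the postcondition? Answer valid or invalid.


Working backward. After the program, ¬(3*d ≥ -5) must hold.
Before w := m - d: ¬(3*d ≥ -5)
Before assert 2*m + m < 8 ∨ w - 3 ≤ 8: (3*m < 8 ∨ w ≤ 11) ∧ (¬(3*d ≥ -5))
Before q := m - m + 1: (3*m < 8 ∨ w ≤ 11) ∧ (¬(3*d ≥ -5))
Before skip: (3*m < 8 ∨ w ≤ 11) ∧ (¬(3*d ≥ -5))
The weakest precondition is (3*m < 8 ∨ w ≤ 11) ∧ (¬(3*d ≥ -5)).
Check whether (3*m < 12 ∨ w ≤ 11) ∧ (¬(3*d ≥ -5)) implies it.
Countermodel: at the initial state d = -2, m = 3, w = 12, the precondition holds but the weakest precondition fails.
Answer: invalid


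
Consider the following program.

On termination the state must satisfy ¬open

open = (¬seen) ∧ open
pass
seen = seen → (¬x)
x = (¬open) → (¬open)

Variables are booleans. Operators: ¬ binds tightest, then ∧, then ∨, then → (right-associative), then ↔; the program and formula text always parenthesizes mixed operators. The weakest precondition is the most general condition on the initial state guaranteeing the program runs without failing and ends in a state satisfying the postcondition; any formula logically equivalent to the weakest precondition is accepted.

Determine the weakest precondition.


Working backward. After the program, ¬open must hold.
Before x := (¬open) → (¬open): ¬open
Before seen := seen → (¬x): ¬open
Before skip: ¬open
Before open := (¬seen) ∧ open: ¬((¬seen) ∧ open)
Answer: WP = ¬((¬seen) ∧ open)


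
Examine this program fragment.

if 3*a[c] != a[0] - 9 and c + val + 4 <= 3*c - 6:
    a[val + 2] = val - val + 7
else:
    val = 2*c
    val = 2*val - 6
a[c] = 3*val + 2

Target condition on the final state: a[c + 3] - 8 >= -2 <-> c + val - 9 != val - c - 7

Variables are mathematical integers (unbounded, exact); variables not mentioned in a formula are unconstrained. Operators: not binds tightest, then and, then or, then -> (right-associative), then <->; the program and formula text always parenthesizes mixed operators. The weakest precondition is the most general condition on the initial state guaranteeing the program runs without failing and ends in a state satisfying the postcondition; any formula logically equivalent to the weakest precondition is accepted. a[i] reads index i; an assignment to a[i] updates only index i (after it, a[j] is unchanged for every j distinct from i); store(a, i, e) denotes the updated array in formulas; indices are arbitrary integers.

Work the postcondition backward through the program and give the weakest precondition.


Working backward. After the program, the postcondition a[c + 3] - 8 >= -2 <-> c + val - 9 != val - c - 7 must hold; in canonical form it is a[c + 3] >= 6 <-> 2*c != 2.
Before a[c] := 3*val + 2: store(a, c, 3*val + 2)[c + 3] >= 6 <-> 2*c != 2
Then branch requires store(store(a, val + 2, 7), c, 3*val + 2)[c + 3] >= 6 <-> 2*c != 2; else branch requires store(a, c, 12*c - 16)[c + 3] >= 6 <-> 2*c != 2.
Before the if: ((3*a[c] != a[0] - 9 and val <= 2*c - 10) -> (store(store(a, val + 2, 7), c, 3*val + 2)[c + 3] >= 6 <-> 2*c != 2)) and ((not (3*a[c] != a[0] - 9 and val <= 2*c - 10)) -> (store(a, c, 12*c - 16)[c + 3] >= 6 <-> 2*c != 2))
Answer: WP = ((3*a[c] != a[0] - 9 and val <= 2*c - 10) -> (store(store(a, val + 2, 7), c, 3*val + 2)[c + 3] >= 6 <-> 2*c != 2)) and ((not (3*a[c] != a[0] - 9 and val <= 2*c - 10)) -> (store(a, c, 12*c - 16)[c + 3] >= 6 <-> 2*c != 2))
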